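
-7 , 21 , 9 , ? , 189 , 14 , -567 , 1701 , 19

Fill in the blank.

Positions follow the repeating pattern AAB; grouping by letter gives 2 tracks.
Subsequence A is -7, 21, ?, 189, -567, 1701, which is multiplying by -3 each time.
Subsequence B is 9, 14, 19, which is arithmetic with common difference +5.
Subsequence A's pattern makes the blank -63.

-63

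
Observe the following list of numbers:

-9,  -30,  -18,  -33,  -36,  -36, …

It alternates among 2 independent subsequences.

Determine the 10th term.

Taking every 2nd term gives 2 separate tracks.
Subsequence A: -9, -18, -36 (multiplying by 2 each time).
Subsequence B: -30, -33, -36 (linear: a_n = -27 − 3·n).
The 10th slot belongs to subsequence B; its 5th term is -42.

-42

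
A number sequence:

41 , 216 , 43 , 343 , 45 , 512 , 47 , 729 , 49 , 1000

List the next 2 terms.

Positions 1, 3, 5, … form one subsequence and positions 2, 4, 6, … form another.
Stream A = 41, 43, 45, 47, 49: adding 2 each time.
Stream B = 216, 343, 512, 729, 1000: the cubes 6³, 7³, 8³, ….
Position 11 → stream A, term 6 = 51.
The 12th slot belongs to stream B; its 6th term is 1331.

51, 1331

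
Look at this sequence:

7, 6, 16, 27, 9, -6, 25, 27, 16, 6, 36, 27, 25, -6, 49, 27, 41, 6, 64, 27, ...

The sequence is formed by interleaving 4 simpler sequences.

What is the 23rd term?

Split by position mod 4: positions 1, 5, 9, … form one track, and each other residue class forms its own.
Track A = 7, 9, 16, 25, 41: each term equals the sum of the previous two.
Track B = 6, -6, 6, -6, 6: oscillating between 6 and -6.
Track C = 16, 25, 36, 49, 64: the squares 4², 5², 6², ….
Track D = 27, 27, 27, 27, 27: constant 27.
Position 23 falls in track C as its term 6, giving 81.

81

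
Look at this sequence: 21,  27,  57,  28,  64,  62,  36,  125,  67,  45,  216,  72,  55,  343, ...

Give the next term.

Read the sequence 3 terms at a time; column i is its own pattern.
Track A: 21, 28, 36, 45, 55 — triangular numbers n(n+1)/2 for n = 6, 7, ….
Track B: 27, 64, 125, 216, 343 — consecutive cubes n³ from n = 3.
Track C: 57, 62, 67, 72 — arithmetic, step +5.
The 15th slot belongs to track C; its 5th term is 77.

77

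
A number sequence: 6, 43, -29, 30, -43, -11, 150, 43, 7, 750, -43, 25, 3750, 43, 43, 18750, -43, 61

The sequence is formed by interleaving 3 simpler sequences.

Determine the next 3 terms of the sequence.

93750, 43, 79

Split by position mod 3: positions 1, 4, 7, … form one track, and each other residue class forms its own.
Track A: 6, 30, 150, 750, 3750, 18750 — geometric, ×5 each step.
Track B: 43, -43, 43, -43, 43, -43 — alternating ±43.
Track C: -29, -11, 7, 25, 43, 61 — adding 18 each time.
The 19th slot belongs to track A; its 7th term is 93750.
Term 20 comes from track B (its 7th entry): 43.
Term 21 comes from track C (its 7th entry): 79.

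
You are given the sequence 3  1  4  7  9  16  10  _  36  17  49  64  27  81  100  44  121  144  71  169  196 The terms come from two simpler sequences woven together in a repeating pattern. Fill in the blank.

The slot pattern repeats as ABB (period 3), so there are 2 interleaved tracks.
Track A = 3, 7, 10, 17, 27, 44, 71: each term equals the sum of the previous two.
Track B = 1, 4, 9, 16, ?, 36, 49, 64, 81, 100, 121, 144, 169, 196: perfect squares starting at 1².
So the missing entry in track B is 25.

25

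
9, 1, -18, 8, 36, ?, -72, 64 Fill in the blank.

27

Positions 1, 3, 5, … form one subsequence and positions 2, 4, 6, … form another.
Stream A: 9, -18, 36, -72 (geometric, ×-2 each step).
Stream B: 1, 8, ?, 64 (consecutive cubes n³ from n = 1).
The gap is stream B's term 3; the rule gives 27.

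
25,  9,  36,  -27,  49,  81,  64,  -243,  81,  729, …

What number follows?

100

The terms cycle through 2 interleaved subsequences.
Stream A: 25, 36, 49, 64, 81 (the squares 5², 6², 7², …).
Stream B: 9, -27, 81, -243, 729 (geometric, ×-3 each step).
Term 11 comes from stream A (its 6th entry): 100.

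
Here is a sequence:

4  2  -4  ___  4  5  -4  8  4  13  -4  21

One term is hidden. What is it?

Split by position mod 2 into 2 tracks.
Track A = 4, -4, 4, -4, 4, -4: the oscillation 4·(−1)^(n+1).
Track B = 2, ?, 5, 8, 13, 21: Fibonacci-style (each term is the sum of the two before it).
The gap is track B's term 2; the rule gives 3.

3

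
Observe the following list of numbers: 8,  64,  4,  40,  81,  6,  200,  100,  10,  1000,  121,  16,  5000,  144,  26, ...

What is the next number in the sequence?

Split by position mod 3: positions 1, 4, 7, … form one track, and each other residue class forms its own.
Track A is 8, 40, 200, 1000, 5000, which is geometric with ratio 5.
Track B is 64, 81, 100, 121, 144, which is perfect squares starting at 8².
Track C is 4, 6, 10, 16, 26, which is Fibonacci-style (each term is the sum of the two before it).
The 16th slot belongs to track A; its 6th term is 25000.

25000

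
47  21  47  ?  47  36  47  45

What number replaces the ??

28

Split by position mod 2 into 2 tracks.
Subsequence A = 47, 47, 47, 47: the constant sequence 47.
Subsequence B = 21, ?, 36, 45: triangular numbers starting at T_6.
So the missing entry in subsequence B is 28.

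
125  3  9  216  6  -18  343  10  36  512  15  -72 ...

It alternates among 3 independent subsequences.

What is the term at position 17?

28

Taking every 3rd term gives 3 separate tracks.
Track A = 125, 216, 343, 512: perfect cubes starting at 5³.
Track B = 3, 6, 10, 15: triangular numbers starting at T_2.
Track C = 9, -18, 36, -72: geometric with ratio -2.
The 17th slot belongs to track B; its 6th term is 28.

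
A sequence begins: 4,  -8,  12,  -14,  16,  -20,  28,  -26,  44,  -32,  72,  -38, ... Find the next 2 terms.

116, -44

Odd-indexed and even-indexed terms follow separate rules.
Track A: 4, 12, 16, 28, 44, 72 (each term equals the sum of the previous two).
Track B: -8, -14, -20, -26, -32, -38 (arithmetic, step −6).
Position 13 → track A, term 7 = 116.
Position 14 → track B, term 7 = -44.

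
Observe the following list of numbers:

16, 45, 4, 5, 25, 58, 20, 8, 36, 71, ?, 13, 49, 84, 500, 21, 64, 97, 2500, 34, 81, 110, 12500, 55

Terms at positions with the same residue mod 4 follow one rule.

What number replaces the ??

Read the sequence 4 terms at a time; column i is its own pattern.
Stream A: 16, 25, 36, 49, 64, 81 (consecutive squares n² from n = 4).
Stream B: 45, 58, 71, 84, 97, 110 (arithmetic, step +13).
Stream C: 4, 20, ?, 500, 2500, 12500 (geometric with ratio 5).
Stream D: 5, 8, 13, 21, 34, 55 (each term equals the sum of the previous two).
The gap is stream C's term 3; the rule gives 100.

100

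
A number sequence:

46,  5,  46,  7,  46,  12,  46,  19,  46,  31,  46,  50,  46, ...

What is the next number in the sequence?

81

Odd-indexed and even-indexed terms follow separate rules.
Track A = 46, 46, 46, 46, 46, 46, 46: always 46.
Track B = 5, 7, 12, 19, 31, 50: a Fibonacci-like recurrence a_n = a_{n-1} + a_{n-2}.
The 14th slot belongs to track B; its 7th term is 81.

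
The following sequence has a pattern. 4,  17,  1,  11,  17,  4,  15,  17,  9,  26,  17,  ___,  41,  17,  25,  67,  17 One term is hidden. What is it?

16

The terms cycle through 3 interleaved subsequences.
Track A: 4, 11, 15, 26, 41, 67 — a Fibonacci-like recurrence a_n = a_{n-1} + a_{n-2}.
Track B: 17, 17, 17, 17, 17, 17 — constant 17.
Track C: 1, 4, 9, ?, 25 — perfect squares starting at 1².
The gap is track C's term 4; the rule gives 16.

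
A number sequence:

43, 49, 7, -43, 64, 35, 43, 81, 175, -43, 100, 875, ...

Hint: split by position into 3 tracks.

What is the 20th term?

169

Split by position mod 3: positions 1, 4, 7, … form one track, and each other residue class forms its own.
Subsequence A: 43, -43, 43, -43 (the oscillation 43·(−1)^(n+1)).
Subsequence B: 49, 64, 81, 100 (consecutive squares n² from n = 7).
Subsequence C: 7, 35, 175, 875 (geometric with ratio 5).
Term 20 comes from subsequence B (its 7th entry): 169.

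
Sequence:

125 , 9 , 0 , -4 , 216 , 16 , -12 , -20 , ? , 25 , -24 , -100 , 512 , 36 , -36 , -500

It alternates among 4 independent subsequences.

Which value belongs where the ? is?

343

Split by position mod 4: positions 1, 5, 9, … form one track, and each other residue class forms its own.
Track A is 125, 216, ?, 512, which is consecutive cubes n³ from n = 5.
Track B is 9, 16, 25, 36, which is perfect squares starting at 3².
Track C is 0, -12, -24, -36, which is subtracting 12 each time.
Track D is -4, -20, -100, -500, which is geometric, ×5 each step.
The gap is track A's term 3; the rule gives 343.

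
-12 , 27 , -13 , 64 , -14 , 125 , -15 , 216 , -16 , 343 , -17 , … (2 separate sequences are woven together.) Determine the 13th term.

-18

Odd-indexed and even-indexed terms follow separate rules.
Stream A = -12, -13, -14, -15, -16, -17: arithmetic, step −1.
Stream B = 27, 64, 125, 216, 343: perfect cubes starting at 3³.
Term 13 comes from stream A (its 7th entry): -18.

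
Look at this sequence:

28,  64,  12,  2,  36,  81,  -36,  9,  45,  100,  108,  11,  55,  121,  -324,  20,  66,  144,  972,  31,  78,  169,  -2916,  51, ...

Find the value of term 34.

256

Split by position mod 4 into 4 tracks.
Stream A: 28, 36, 45, 55, 66, 78. The triangular numbers T_7, T_8, ….
Stream B: 64, 81, 100, 121, 144, 169. Consecutive squares n² from n = 8.
Stream C: 12, -36, 108, -324, 972, -2916. Multiplying by -3 each time.
Stream D: 2, 9, 11, 20, 31, 51. Fibonacci-style (each term is the sum of the two before it).
Position 34 → stream B, term 9 = 256.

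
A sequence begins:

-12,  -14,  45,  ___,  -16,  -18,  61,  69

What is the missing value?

Positions follow the repeating pattern AABB; grouping by letter gives 2 tracks.
Track A is -12, -14, -16, -18, which is arithmetic, step −2.
Track B is 45, ?, 61, 69, which is adding 8 each time.
The gap is track B's term 2; the rule gives 53.

53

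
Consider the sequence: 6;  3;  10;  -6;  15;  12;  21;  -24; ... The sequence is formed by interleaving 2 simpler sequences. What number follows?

28

Positions 1, 3, 5, … form one subsequence and positions 2, 4, 6, … form another.
Stream A is 6, 10, 15, 21, which is triangular numbers starting at T_3.
Stream B is 3, -6, 12, -24, which is multiplying by -2 each time.
Position 9 falls in stream A as its term 5, giving 28.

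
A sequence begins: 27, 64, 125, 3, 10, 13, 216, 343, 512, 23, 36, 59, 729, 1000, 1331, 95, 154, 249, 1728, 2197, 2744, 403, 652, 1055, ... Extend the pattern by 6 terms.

3375, 4096, 4913, 1707, 2762, 4469

Positions follow the repeating pattern AAABBB; grouping by letter gives 2 tracks.
Track A: 27, 64, 125, 216, 343, 512, 729, 1000, 1331, 1728, 2197, 2744 (perfect cubes starting at 3³).
Track B: 3, 10, 13, 23, 36, 59, 95, 154, 249, 403, 652, 1055 (Fibonacci-style (each term is the sum of the two before it)).
Term 25 comes from track A (its 13th entry): 3375.
Term 26 comes from track A (its 14th entry): 4096.
The 27th slot belongs to track A; its 15th term is 4913.
Position 28 falls in track B as its term 13, giving 1707.
The 29th slot belongs to track B; its 14th term is 2762.
Term 30 comes from track B (its 15th entry): 4469.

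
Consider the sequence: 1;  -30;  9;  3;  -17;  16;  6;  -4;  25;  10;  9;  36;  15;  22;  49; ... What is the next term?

Taking every 3rd term gives 3 separate tracks.
Track A = 1, 3, 6, 10, 15: the triangular numbers T_1, T_2, ….
Track B = -30, -17, -4, 9, 22: linear: a_n = -43 + 13·n.
Track C = 9, 16, 25, 36, 49: perfect squares starting at 3².
Position 16 → track A, term 6 = 21.

21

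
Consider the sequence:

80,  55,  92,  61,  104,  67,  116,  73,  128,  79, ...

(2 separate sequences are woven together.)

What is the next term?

140

Split by position mod 2 into 2 tracks.
Subsequence A: 80, 92, 104, 116, 128 (adding 12 each time).
Subsequence B: 55, 61, 67, 73, 79 (linear: a_n = 49 + 6·n).
Position 11 falls in subsequence A as its term 6, giving 140.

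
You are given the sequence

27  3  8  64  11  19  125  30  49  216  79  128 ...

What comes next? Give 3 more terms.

343, 207, 335

Positions follow the repeating pattern ABB; grouping by letter gives 2 tracks.
Subsequence A: 27, 64, 125, 216 (consecutive cubes n³ from n = 3).
Subsequence B: 3, 8, 11, 19, 30, 49, 79, 128 (Fibonacci-style (each term is the sum of the two before it)).
Term 13 comes from subsequence A (its 5th entry): 343.
Term 14 comes from subsequence B (its 9th entry): 207.
The 15th slot belongs to subsequence B; its 10th term is 335.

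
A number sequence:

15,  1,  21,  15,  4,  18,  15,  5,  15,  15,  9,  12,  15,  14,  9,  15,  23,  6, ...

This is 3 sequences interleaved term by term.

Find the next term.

15

The terms cycle through 3 interleaved subsequences.
Stream A: 15, 15, 15, 15, 15, 15 — the constant sequence 15.
Stream B: 1, 4, 5, 9, 14, 23 — a Fibonacci-like recurrence a_n = a_{n-1} + a_{n-2}.
Stream C: 21, 18, 15, 12, 9, 6 — linear: a_n = 24 − 3·n.
Position 19 falls in stream A as its term 7, giving 15.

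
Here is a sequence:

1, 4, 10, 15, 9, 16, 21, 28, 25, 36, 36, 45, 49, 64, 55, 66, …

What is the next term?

Reading positions in blocks of 4 reveals the pattern AABB — 2 tracks woven together.
Stream A = 1, 4, 9, 16, 25, 36, 49, 64: the squares 1², 2², 3², ….
Stream B = 10, 15, 21, 28, 36, 45, 55, 66: triangular numbers n(n+1)/2 for n = 4, 5, ….
The 17th slot belongs to stream A; its 9th term is 81.

81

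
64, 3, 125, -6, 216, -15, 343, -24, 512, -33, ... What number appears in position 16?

-60

Odd-indexed and even-indexed terms follow separate rules.
Track A is 64, 125, 216, 343, 512, which is the cubes 4³, 5³, 6³, ….
Track B is 3, -6, -15, -24, -33, which is arithmetic, step −9.
Term 16 comes from track B (its 8th entry): -60.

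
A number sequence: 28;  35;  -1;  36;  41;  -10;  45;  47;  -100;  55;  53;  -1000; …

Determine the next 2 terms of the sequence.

Split by position mod 3 into 3 tracks.
Subsequence A: 28, 36, 45, 55 — triangular numbers starting at T_7.
Subsequence B: 35, 41, 47, 53 — linear: a_n = 29 + 6·n.
Subsequence C: -1, -10, -100, -1000 — geometric with ratio 10.
Position 13 → subsequence A, term 5 = 66.
Position 14 → subsequence B, term 5 = 59.

66, 59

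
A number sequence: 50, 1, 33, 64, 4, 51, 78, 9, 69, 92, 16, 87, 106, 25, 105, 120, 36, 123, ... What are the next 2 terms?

Split by position mod 3: positions 1, 4, 7, … form one track, and each other residue class forms its own.
Subsequence A = 50, 64, 78, 92, 106, 120: linear: a_n = 36 + 14·n.
Subsequence B = 1, 4, 9, 16, 25, 36: perfect squares starting at 1².
Subsequence C = 33, 51, 69, 87, 105, 123: linear: a_n = 15 + 18·n.
Position 19 falls in subsequence A as its term 7, giving 134.
Position 20 → subsequence B, term 7 = 49.

134, 49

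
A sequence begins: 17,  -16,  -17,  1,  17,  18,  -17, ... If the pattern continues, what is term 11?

Taking every 2nd term gives 2 separate tracks.
Track A: 17, -17, 17, -17 — oscillating between 17 and -17.
Track B: -16, 1, 18 — adding 17 each time.
Term 11 comes from track A (its 6th entry): -17.

-17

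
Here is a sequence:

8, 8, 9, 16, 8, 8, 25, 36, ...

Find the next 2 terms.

Reading positions in blocks of 4 reveals the pattern AABB — 2 tracks woven together.
Track A is 8, 8, 8, 8, which is the constant sequence 8.
Track B is 9, 16, 25, 36, which is the squares 3², 4², 5², ….
Position 9 → track A, term 5 = 8.
Position 10 falls in track A as its term 6, giving 8.

8, 8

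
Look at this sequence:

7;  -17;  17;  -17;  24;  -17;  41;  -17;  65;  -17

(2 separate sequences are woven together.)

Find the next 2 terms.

106, -17

Odd-indexed and even-indexed terms follow separate rules.
Track A: 7, 17, 24, 41, 65. Each term equals the sum of the previous two.
Track B: -17, -17, -17, -17, -17. Always -17.
Position 11 → track A, term 6 = 106.
Term 12 comes from track B (its 6th entry): -17.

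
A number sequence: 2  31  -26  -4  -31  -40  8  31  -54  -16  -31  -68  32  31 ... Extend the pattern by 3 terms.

-82, -64, -31

Taking every 3rd term gives 3 separate tracks.
Stream A: 2, -4, 8, -16, 32 — geometric, ×-2 each step.
Stream B: 31, -31, 31, -31, 31 — oscillating between 31 and -31.
Stream C: -26, -40, -54, -68 — subtracting 14 each time.
Position 15 falls in stream C as its term 5, giving -82.
The 16th slot belongs to stream A; its 6th term is -64.
Term 17 comes from stream B (its 6th entry): -31.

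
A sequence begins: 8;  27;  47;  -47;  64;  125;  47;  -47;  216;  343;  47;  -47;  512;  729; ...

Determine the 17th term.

Reading positions in blocks of 4 reveals the pattern AABB — 2 tracks woven together.
Track A is 8, 27, 64, 125, 216, 343, 512, 729, which is perfect cubes starting at 2³.
Track B is 47, -47, 47, -47, 47, -47, which is alternating ±47.
Position 17 falls in track A as its term 9, giving 1000.

1000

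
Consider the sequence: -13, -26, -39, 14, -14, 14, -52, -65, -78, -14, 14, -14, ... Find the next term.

Positions follow the repeating pattern AAABBB; grouping by letter gives 2 tracks.
Track A: -13, -26, -39, -52, -65, -78 (subtracting 13 each time).
Track B: 14, -14, 14, -14, 14, -14 (the oscillation 14·(−1)^(n+1)).
Position 13 → track A, term 7 = -91.

-91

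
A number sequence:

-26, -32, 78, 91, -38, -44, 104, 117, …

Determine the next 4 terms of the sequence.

Reading positions in blocks of 4 reveals the pattern AABB — 2 tracks woven together.
Track A = -26, -32, -38, -44: arithmetic with common difference −6.
Track B = 78, 91, 104, 117: adding 13 each time.
The 9th slot belongs to track A; its 5th term is -50.
Term 10 comes from track A (its 6th entry): -56.
Term 11 comes from track B (its 5th entry): 130.
Position 12 falls in track B as its term 6, giving 143.

-50, -56, 130, 143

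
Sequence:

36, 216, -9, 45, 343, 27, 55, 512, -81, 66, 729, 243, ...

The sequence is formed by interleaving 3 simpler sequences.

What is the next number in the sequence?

78

Split by position mod 3: positions 1, 4, 7, … form one track, and each other residue class forms its own.
Track A is 36, 45, 55, 66, which is triangular numbers starting at T_8.
Track B is 216, 343, 512, 729, which is consecutive cubes n³ from n = 6.
Track C is -9, 27, -81, 243, which is geometric, ×-3 each step.
Position 13 falls in track A as its term 5, giving 78.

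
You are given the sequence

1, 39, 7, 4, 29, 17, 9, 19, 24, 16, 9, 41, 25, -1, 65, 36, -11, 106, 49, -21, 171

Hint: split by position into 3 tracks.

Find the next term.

64

Split by position mod 3 into 3 tracks.
Subsequence A is 1, 4, 9, 16, 25, 36, 49, which is consecutive squares n² from n = 1.
Subsequence B is 39, 29, 19, 9, -1, -11, -21, which is linear: a_n = 49 − 10·n.
Subsequence C is 7, 17, 24, 41, 65, 106, 171, which is a Fibonacci-like recurrence a_n = a_{n-1} + a_{n-2}.
Position 22 → subsequence A, term 8 = 64.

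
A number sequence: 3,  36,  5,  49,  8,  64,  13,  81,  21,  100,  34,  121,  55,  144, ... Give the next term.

89

Split by position mod 2 into 2 tracks.
Track A = 3, 5, 8, 13, 21, 34, 55: a Fibonacci-like recurrence a_n = a_{n-1} + a_{n-2}.
Track B = 36, 49, 64, 81, 100, 121, 144: consecutive squares n² from n = 6.
The 15th slot belongs to track A; its 8th term is 89.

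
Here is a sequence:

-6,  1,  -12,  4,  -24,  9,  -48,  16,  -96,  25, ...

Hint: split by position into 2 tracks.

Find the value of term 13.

-384

Split by position mod 2 into 2 tracks.
Stream A: -6, -12, -24, -48, -96 — geometric with ratio 2.
Stream B: 1, 4, 9, 16, 25 — consecutive squares n² from n = 1.
Term 13 comes from stream A (its 7th entry): -384.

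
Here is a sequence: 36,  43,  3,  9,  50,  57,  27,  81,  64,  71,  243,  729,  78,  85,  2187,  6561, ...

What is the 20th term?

Reading positions in blocks of 4 reveals the pattern AABB — 2 tracks woven together.
Track A is 36, 43, 50, 57, 64, 71, 78, 85, which is arithmetic with common difference +7.
Track B is 3, 9, 27, 81, 243, 729, 2187, 6561, which is powers 3^1, 3^2, 3^3, ….
The 20th slot belongs to track B; its 10th term is 59049.

59049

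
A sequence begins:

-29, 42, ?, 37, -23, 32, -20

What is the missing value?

Taking every 2nd term gives 2 separate tracks.
Subsequence A = -29, ?, -23, -20: adding 3 each time.
Subsequence B = 42, 37, 32: arithmetic with common difference −5.
Filling subsequence A at index 2 by its rule yields -26.

-26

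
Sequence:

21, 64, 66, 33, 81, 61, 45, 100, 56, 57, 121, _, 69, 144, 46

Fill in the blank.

51

Taking every 3rd term gives 3 separate tracks.
Track A: 21, 33, 45, 57, 69 (adding 12 each time).
Track B: 64, 81, 100, 121, 144 (consecutive squares n² from n = 8).
Track C: 66, 61, 56, ?, 46 (linear: a_n = 71 − 5·n).
Filling track C at index 4 by its rule yields 51.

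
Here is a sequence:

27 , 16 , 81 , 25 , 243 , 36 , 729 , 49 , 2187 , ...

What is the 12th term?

The terms cycle through 2 interleaved subsequences.
Track A: 27, 81, 243, 729, 2187. Powers of 3.
Track B: 16, 25, 36, 49. The squares 4², 5², 6², ….
The 12th slot belongs to track B; its 6th term is 81.

81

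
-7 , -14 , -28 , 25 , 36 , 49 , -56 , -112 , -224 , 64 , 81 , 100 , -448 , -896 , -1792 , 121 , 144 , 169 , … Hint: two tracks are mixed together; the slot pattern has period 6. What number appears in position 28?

289

Positions follow the repeating pattern AAABBB; grouping by letter gives 2 tracks.
Track A: -7, -14, -28, -56, -112, -224, -448, -896, -1792 (multiplying by 2 each time).
Track B: 25, 36, 49, 64, 81, 100, 121, 144, 169 (consecutive squares n² from n = 5).
Position 28 falls in track B as its term 13, giving 289.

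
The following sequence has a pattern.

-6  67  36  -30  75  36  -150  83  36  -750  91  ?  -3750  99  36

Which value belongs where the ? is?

Taking every 3rd term gives 3 separate tracks.
Stream A is -6, -30, -150, -750, -3750, which is geometric, ×5 each step.
Stream B is 67, 75, 83, 91, 99, which is adding 8 each time.
Stream C is 36, 36, 36, ?, 36, which is constant 36.
So the missing entry in stream C is 36.

36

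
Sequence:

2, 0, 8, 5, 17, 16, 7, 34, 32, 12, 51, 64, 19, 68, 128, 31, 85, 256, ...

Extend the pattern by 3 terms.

Split by position mod 3: positions 1, 4, 7, … form one track, and each other residue class forms its own.
Track A = 2, 5, 7, 12, 19, 31: each term equals the sum of the previous two.
Track B = 0, 17, 34, 51, 68, 85: arithmetic with common difference +17.
Track C = 8, 16, 32, 64, 128, 256: powers 2^3, 2^4, 2^5, ….
Position 19 falls in track A as its term 7, giving 50.
The 20th slot belongs to track B; its 7th term is 102.
Term 21 comes from track C (its 7th entry): 512.

50, 102, 512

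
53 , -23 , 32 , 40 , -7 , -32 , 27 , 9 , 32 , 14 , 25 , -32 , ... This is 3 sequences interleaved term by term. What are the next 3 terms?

1, 41, 32

Taking every 3rd term gives 3 separate tracks.
Track A: 53, 40, 27, 14. Arithmetic, step −13.
Track B: -23, -7, 9, 25. Adding 16 each time.
Track C: 32, -32, 32, -32. Alternating ±32.
Term 13 comes from track A (its 5th entry): 1.
The 14th slot belongs to track B; its 5th term is 41.
Position 15 falls in track C as its term 5, giving 32.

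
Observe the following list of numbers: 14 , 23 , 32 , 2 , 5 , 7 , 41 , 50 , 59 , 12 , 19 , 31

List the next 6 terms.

68, 77, 86, 50, 81, 131

Positions follow the repeating pattern AAABBB; grouping by letter gives 2 tracks.
Track A: 14, 23, 32, 41, 50, 59. Arithmetic with common difference +9.
Track B: 2, 5, 7, 12, 19, 31. A Fibonacci-like recurrence a_n = a_{n-1} + a_{n-2}.
Position 13 → track A, term 7 = 68.
The 14th slot belongs to track A; its 8th term is 77.
Position 15 falls in track A as its term 9, giving 86.
Position 16 falls in track B as its term 7, giving 50.
Term 17 comes from track B (its 8th entry): 81.
The 18th slot belongs to track B; its 9th term is 131.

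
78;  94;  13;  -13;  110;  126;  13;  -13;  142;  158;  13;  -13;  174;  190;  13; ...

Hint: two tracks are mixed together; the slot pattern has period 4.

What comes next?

-13

Positions follow the repeating pattern AABB; grouping by letter gives 2 tracks.
Stream A: 78, 94, 110, 126, 142, 158, 174, 190 — arithmetic with common difference +16.
Stream B: 13, -13, 13, -13, 13, -13, 13 — oscillating between 13 and -13.
The 16th slot belongs to stream B; its 8th term is -13.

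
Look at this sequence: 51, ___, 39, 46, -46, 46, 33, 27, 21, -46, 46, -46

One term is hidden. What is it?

Reading positions in blocks of 6 reveals the pattern AAABBB — 2 tracks woven together.
Track A: 51, ?, 39, 33, 27, 21 (arithmetic with common difference −6).
Track B: 46, -46, 46, -46, 46, -46 (oscillating between 46 and -46).
So the missing entry in track A is 45.

45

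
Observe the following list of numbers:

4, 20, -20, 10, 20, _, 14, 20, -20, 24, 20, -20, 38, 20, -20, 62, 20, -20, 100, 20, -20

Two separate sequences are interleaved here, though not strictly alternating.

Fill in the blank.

Reading positions in blocks of 3 reveals the pattern ABB — 2 tracks woven together.
Track A = 4, 10, 14, 24, 38, 62, 100: Fibonacci-style (each term is the sum of the two before it).
Track B = 20, -20, 20, ?, 20, -20, 20, -20, 20, -20, 20, -20, 20, -20: the oscillation 20·(−1)^(n+1).
Track B's pattern makes the blank -20.

-20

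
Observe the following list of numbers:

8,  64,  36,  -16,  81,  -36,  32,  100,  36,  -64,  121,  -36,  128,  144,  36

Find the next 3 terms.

-256, 169, -36

Split by position mod 3 into 3 tracks.
Subsequence A = 8, -16, 32, -64, 128: multiplying by -2 each time.
Subsequence B = 64, 81, 100, 121, 144: perfect squares starting at 8².
Subsequence C = 36, -36, 36, -36, 36: alternating ±36.
Position 16 falls in subsequence A as its term 6, giving -256.
Term 17 comes from subsequence B (its 6th entry): 169.
Position 18 falls in subsequence C as its term 6, giving -36.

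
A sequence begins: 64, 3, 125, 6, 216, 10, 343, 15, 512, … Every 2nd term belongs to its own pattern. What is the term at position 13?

1000

Positions 1, 3, 5, … form one subsequence and positions 2, 4, 6, … form another.
Stream A: 64, 125, 216, 343, 512 — the cubes 4³, 5³, 6³, ….
Stream B: 3, 6, 10, 15 — triangular numbers starting at T_2.
Term 13 comes from stream A (its 7th entry): 1000.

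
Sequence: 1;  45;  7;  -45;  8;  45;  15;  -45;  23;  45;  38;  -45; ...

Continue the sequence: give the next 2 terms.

61, 45

Split by position mod 2 into 2 tracks.
Subsequence A: 1, 7, 8, 15, 23, 38 — a Fibonacci-like recurrence a_n = a_{n-1} + a_{n-2}.
Subsequence B: 45, -45, 45, -45, 45, -45 — alternating ±45.
Position 13 falls in subsequence A as its term 7, giving 61.
Position 14 → subsequence B, term 7 = 45.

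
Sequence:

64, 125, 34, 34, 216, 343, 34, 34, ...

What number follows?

Positions follow the repeating pattern AABB; grouping by letter gives 2 tracks.
Stream A: 64, 125, 216, 343 — the cubes 4³, 5³, 6³, ….
Stream B: 34, 34, 34, 34 — the constant sequence 34.
Term 9 comes from stream A (its 5th entry): 512.

512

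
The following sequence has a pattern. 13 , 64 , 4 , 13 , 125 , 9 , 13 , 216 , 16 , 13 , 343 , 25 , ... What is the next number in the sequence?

Split by position mod 3: positions 1, 4, 7, … form one track, and each other residue class forms its own.
Subsequence A: 13, 13, 13, 13 — always 13.
Subsequence B: 64, 125, 216, 343 — the cubes 4³, 5³, 6³, ….
Subsequence C: 4, 9, 16, 25 — perfect squares starting at 2².
The 13th slot belongs to subsequence A; its 5th term is 13.

13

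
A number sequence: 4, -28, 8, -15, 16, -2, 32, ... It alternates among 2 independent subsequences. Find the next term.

11

Taking every 2nd term gives 2 separate tracks.
Subsequence A = 4, 8, 16, 32: successive powers of 2.
Subsequence B = -28, -15, -2: arithmetic, step +13.
Position 8 → subsequence B, term 4 = 11.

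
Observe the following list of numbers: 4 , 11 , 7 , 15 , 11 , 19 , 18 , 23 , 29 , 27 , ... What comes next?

Taking every 2nd term gives 2 separate tracks.
Track A: 4, 7, 11, 18, 29 — each term equals the sum of the previous two.
Track B: 11, 15, 19, 23, 27 — adding 4 each time.
Position 11 falls in track A as its term 6, giving 47.

47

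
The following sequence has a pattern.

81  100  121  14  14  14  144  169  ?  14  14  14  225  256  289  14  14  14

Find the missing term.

Positions follow the repeating pattern AAABBB; grouping by letter gives 2 tracks.
Track A: 81, 100, 121, 144, 169, ?, 225, 256, 289. Consecutive squares n² from n = 9.
Track B: 14, 14, 14, 14, 14, 14, 14, 14, 14. Constant 14.
The gap is track A's term 6; the rule gives 196.

196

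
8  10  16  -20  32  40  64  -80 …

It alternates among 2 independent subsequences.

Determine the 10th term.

160

Odd-indexed and even-indexed terms follow separate rules.
Track A is 8, 16, 32, 64, which is powers of 2.
Track B is 10, -20, 40, -80, which is a geometric progression (common ratio -2).
Position 10 falls in track B as its term 5, giving 160.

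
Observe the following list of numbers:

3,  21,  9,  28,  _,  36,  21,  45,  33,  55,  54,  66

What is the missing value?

12

Taking every 2nd term gives 2 separate tracks.
Track A: 3, 9, ?, 21, 33, 54 (Fibonacci-style (each term is the sum of the two before it)).
Track B: 21, 28, 36, 45, 55, 66 (the triangular numbers T_6, T_7, …).
Track A's pattern makes the blank 12.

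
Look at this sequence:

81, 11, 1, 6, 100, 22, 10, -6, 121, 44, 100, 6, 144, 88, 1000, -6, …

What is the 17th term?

Split by position mod 4: positions 1, 5, 9, … form one track, and each other residue class forms its own.
Stream A is 81, 100, 121, 144, which is perfect squares starting at 9².
Stream B is 11, 22, 44, 88, which is geometric, ×2 each step.
Stream C is 1, 10, 100, 1000, which is powers of 10.
Stream D is 6, -6, 6, -6, which is the oscillation 6·(−1)^(n+1).
Position 17 falls in stream A as its term 5, giving 169.

169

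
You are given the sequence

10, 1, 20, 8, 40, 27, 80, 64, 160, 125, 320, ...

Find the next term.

Taking every 2nd term gives 2 separate tracks.
Track A: 10, 20, 40, 80, 160, 320 (geometric with ratio 2).
Track B: 1, 8, 27, 64, 125 (the cubes 1³, 2³, 3³, …).
Position 12 → track B, term 6 = 216.

216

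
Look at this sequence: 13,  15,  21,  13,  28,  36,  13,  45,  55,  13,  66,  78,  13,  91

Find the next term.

105

Positions follow the repeating pattern ABB; grouping by letter gives 2 tracks.
Track A: 13, 13, 13, 13, 13 (constant 13).
Track B: 15, 21, 28, 36, 45, 55, 66, 78, 91 (triangular numbers n(n+1)/2 for n = 5, 6, …).
Position 15 falls in track B as its term 10, giving 105.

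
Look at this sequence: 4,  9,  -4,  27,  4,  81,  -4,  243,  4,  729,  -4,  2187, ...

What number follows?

The terms cycle through 2 interleaved subsequences.
Track A is 4, -4, 4, -4, 4, -4, which is the oscillation 4·(−1)^(n+1).
Track B is 9, 27, 81, 243, 729, 2187, which is powers 3^2, 3^3, 3^4, ….
Term 13 comes from track A (its 7th entry): 4.

4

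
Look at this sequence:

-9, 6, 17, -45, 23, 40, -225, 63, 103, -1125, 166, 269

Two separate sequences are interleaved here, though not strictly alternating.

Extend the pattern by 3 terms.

-5625, 435, 704

Positions follow the repeating pattern ABB; grouping by letter gives 2 tracks.
Stream A: -9, -45, -225, -1125 (multiplying by 5 each time).
Stream B: 6, 17, 23, 40, 63, 103, 166, 269 (a Fibonacci-like recurrence a_n = a_{n-1} + a_{n-2}).
Position 13 falls in stream A as its term 5, giving -5625.
The 14th slot belongs to stream B; its 9th term is 435.
Position 15 → stream B, term 10 = 704.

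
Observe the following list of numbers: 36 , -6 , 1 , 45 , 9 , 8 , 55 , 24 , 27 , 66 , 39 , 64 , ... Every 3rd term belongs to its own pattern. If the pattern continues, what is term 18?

216

The terms cycle through 3 interleaved subsequences.
Track A: 36, 45, 55, 66. The triangular numbers T_8, T_9, ….
Track B: -6, 9, 24, 39. Arithmetic, step +15.
Track C: 1, 8, 27, 64. Consecutive cubes n³ from n = 1.
Position 18 falls in track C as its term 6, giving 216.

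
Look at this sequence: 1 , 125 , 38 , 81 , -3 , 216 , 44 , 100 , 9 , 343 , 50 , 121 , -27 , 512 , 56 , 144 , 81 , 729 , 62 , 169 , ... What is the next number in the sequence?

The terms cycle through 4 interleaved subsequences.
Stream A: 1, -3, 9, -27, 81. A geometric progression (common ratio -3).
Stream B: 125, 216, 343, 512, 729. Consecutive cubes n³ from n = 5.
Stream C: 38, 44, 50, 56, 62. Linear: a_n = 32 + 6·n.
Stream D: 81, 100, 121, 144, 169. Consecutive squares n² from n = 9.
Position 21 → stream A, term 6 = -243.

-243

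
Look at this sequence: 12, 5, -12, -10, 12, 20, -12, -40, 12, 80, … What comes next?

-12

Taking every 2nd term gives 2 separate tracks.
Stream A: 12, -12, 12, -12, 12. Alternating ±12.
Stream B: 5, -10, 20, -40, 80. Geometric, ×-2 each step.
Position 11 falls in stream A as its term 6, giving -12.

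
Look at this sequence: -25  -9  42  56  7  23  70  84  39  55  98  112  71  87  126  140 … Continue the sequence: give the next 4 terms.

The slot pattern repeats as AABB (period 4), so there are 2 interleaved tracks.
Track A = -25, -9, 7, 23, 39, 55, 71, 87: linear: a_n = -41 + 16·n.
Track B = 42, 56, 70, 84, 98, 112, 126, 140: arithmetic with common difference +14.
The 17th slot belongs to track A; its 9th term is 103.
The 18th slot belongs to track A; its 10th term is 119.
The 19th slot belongs to track B; its 9th term is 154.
Position 20 → track B, term 10 = 168.

103, 119, 154, 168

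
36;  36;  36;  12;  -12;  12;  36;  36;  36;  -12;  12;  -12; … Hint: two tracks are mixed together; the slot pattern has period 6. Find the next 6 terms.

The slot pattern repeats as AAABBB (period 6), so there are 2 interleaved tracks.
Stream A: 36, 36, 36, 36, 36, 36 — always 36.
Stream B: 12, -12, 12, -12, 12, -12 — oscillating between 12 and -12.
The 13th slot belongs to stream A; its 7th term is 36.
The 14th slot belongs to stream A; its 8th term is 36.
Position 15 → stream A, term 9 = 36.
Term 16 comes from stream B (its 7th entry): 12.
Term 17 comes from stream B (its 8th entry): -12.
Position 18 falls in stream B as its term 9, giving 12.

36, 36, 36, 12, -12, 12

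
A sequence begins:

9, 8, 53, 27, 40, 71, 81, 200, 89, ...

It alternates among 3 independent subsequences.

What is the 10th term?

Taking every 3rd term gives 3 separate tracks.
Track A is 9, 27, 81, which is powers of 3.
Track B is 8, 40, 200, which is multiplying by 5 each time.
Track C is 53, 71, 89, which is arithmetic, step +18.
Position 10 falls in track A as its term 4, giving 243.

243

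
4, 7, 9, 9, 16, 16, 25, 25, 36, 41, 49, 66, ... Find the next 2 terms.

Taking every 2nd term gives 2 separate tracks.
Track A: 4, 9, 16, 25, 36, 49 — consecutive squares n² from n = 2.
Track B: 7, 9, 16, 25, 41, 66 — Fibonacci-style (each term is the sum of the two before it).
The 13th slot belongs to track A; its 7th term is 64.
Position 14 → track B, term 7 = 107.

64, 107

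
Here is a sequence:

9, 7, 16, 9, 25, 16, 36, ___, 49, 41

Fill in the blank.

25

Split by position mod 2 into 2 tracks.
Subsequence A: 9, 16, 25, 36, 49. The squares 3², 4², 5², ….
Subsequence B: 7, 9, 16, ?, 41. Each term equals the sum of the previous two.
So the missing entry in subsequence B is 25.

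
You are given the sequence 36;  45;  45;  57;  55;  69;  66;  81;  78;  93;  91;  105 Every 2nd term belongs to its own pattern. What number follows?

The terms cycle through 2 interleaved subsequences.
Stream A: 36, 45, 55, 66, 78, 91 (the triangular numbers T_8, T_9, …).
Stream B: 45, 57, 69, 81, 93, 105 (linear: a_n = 33 + 12·n).
Term 13 comes from stream A (its 7th entry): 105.

105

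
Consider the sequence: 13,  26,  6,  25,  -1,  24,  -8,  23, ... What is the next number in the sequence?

-15

Taking every 2nd term gives 2 separate tracks.
Track A is 13, 6, -1, -8, which is linear: a_n = 20 − 7·n.
Track B is 26, 25, 24, 23, which is arithmetic, step −1.
Position 9 → track A, term 5 = -15.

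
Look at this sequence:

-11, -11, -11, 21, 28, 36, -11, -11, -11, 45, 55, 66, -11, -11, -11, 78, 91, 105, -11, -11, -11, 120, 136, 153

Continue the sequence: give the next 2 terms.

-11, -11

Reading positions in blocks of 6 reveals the pattern AAABBB — 2 tracks woven together.
Track A: -11, -11, -11, -11, -11, -11, -11, -11, -11, -11, -11, -11 — constant -11.
Track B: 21, 28, 36, 45, 55, 66, 78, 91, 105, 120, 136, 153 — the triangular numbers T_6, T_7, ….
Position 25 falls in track A as its term 13, giving -11.
Term 26 comes from track A (its 14th entry): -11.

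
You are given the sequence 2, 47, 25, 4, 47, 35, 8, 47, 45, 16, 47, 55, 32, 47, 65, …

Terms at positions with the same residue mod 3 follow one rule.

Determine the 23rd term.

Read the sequence 3 terms at a time; column i is its own pattern.
Track A: 2, 4, 8, 16, 32. Powers of 2.
Track B: 47, 47, 47, 47, 47. The constant sequence 47.
Track C: 25, 35, 45, 55, 65. Arithmetic with common difference +10.
Position 23 → track B, term 8 = 47.

47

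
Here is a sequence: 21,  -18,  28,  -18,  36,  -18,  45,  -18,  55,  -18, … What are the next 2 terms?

Positions 1, 3, 5, … form one subsequence and positions 2, 4, 6, … form another.
Stream A: 21, 28, 36, 45, 55 — triangular numbers n(n+1)/2 for n = 6, 7, ….
Stream B: -18, -18, -18, -18, -18 — constant -18.
Term 11 comes from stream A (its 6th entry): 66.
Term 12 comes from stream B (its 6th entry): -18.

66, -18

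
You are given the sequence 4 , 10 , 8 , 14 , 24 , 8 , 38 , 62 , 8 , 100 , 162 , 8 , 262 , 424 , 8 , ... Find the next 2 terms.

Positions follow the repeating pattern AAB; grouping by letter gives 2 tracks.
Track A = 4, 10, 14, 24, 38, 62, 100, 162, 262, 424: Fibonacci-style (each term is the sum of the two before it).
Track B = 8, 8, 8, 8, 8: the constant sequence 8.
The 16th slot belongs to track A; its 11th term is 686.
Position 17 → track A, term 12 = 1110.

686, 1110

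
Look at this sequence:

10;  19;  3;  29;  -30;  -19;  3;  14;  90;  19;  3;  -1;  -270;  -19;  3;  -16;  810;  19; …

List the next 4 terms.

Taking every 4th term gives 4 separate tracks.
Track A: 10, -30, 90, -270, 810 — multiplying by -3 each time.
Track B: 19, -19, 19, -19, 19 — oscillating between 19 and -19.
Track C: 3, 3, 3, 3 — the constant sequence 3.
Track D: 29, 14, -1, -16 — linear: a_n = 44 − 15·n.
Position 19 falls in track C as its term 5, giving 3.
Position 20 falls in track D as its term 5, giving -31.
Position 21 falls in track A as its term 6, giving -2430.
Position 22 → track B, term 6 = -19.

3, -31, -2430, -19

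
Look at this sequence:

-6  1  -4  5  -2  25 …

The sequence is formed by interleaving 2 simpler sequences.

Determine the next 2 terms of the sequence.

0, 125

Positions 1, 3, 5, … form one subsequence and positions 2, 4, 6, … form another.
Track A: -6, -4, -2. Arithmetic, step +2.
Track B: 1, 5, 25. Geometric with ratio 5.
Position 7 → track A, term 4 = 0.
Term 8 comes from track B (its 4th entry): 125.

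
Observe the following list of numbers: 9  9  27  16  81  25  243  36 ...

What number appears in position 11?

The terms cycle through 2 interleaved subsequences.
Stream A is 9, 27, 81, 243, which is successive powers of 3.
Stream B is 9, 16, 25, 36, which is consecutive squares n² from n = 3.
Term 11 comes from stream A (its 6th entry): 2187.

2187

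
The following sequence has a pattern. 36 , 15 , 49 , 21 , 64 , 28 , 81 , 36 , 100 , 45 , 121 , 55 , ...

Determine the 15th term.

The terms cycle through 2 interleaved subsequences.
Subsequence A: 36, 49, 64, 81, 100, 121. The squares 6², 7², 8², ….
Subsequence B: 15, 21, 28, 36, 45, 55. Triangular numbers n(n+1)/2 for n = 5, 6, ….
Term 15 comes from subsequence A (its 8th entry): 169.

169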